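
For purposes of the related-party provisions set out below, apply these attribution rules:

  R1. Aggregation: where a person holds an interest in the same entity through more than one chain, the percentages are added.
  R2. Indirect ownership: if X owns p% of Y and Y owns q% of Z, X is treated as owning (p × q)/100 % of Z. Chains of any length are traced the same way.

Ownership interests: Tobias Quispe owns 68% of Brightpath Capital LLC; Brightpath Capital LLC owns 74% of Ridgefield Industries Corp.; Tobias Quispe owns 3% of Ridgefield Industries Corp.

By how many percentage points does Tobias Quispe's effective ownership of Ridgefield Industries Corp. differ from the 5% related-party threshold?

48.32

Chain via Brightpath Capital LLC (R2): 68% × 74% = 50.32% of Ridgefield Industries Corp.
Direct interest in Ridgefield Industries Corp: 3%.
Aggregating (R1): 50.32% + 3% = 53.32%.
53.32% exceeds the 5% threshold by 48.32 percentage points.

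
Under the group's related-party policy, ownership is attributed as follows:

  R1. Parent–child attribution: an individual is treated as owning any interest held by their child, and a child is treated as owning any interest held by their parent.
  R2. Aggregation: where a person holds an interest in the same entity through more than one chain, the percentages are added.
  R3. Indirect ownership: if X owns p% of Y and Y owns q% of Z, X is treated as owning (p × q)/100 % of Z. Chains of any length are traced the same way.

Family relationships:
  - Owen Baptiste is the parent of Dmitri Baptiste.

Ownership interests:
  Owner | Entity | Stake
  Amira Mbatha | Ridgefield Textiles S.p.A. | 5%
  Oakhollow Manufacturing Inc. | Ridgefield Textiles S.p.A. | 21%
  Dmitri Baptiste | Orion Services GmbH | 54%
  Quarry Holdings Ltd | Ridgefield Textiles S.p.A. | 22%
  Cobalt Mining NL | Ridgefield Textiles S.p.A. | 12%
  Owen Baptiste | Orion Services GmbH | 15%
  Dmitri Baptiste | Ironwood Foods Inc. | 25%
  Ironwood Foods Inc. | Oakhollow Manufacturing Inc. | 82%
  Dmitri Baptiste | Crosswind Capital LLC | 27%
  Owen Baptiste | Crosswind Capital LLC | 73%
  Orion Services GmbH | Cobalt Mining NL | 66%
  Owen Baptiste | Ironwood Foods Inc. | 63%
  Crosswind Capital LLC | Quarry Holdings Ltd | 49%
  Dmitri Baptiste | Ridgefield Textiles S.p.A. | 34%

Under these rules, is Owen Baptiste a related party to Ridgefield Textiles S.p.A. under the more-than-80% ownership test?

No

By parent–child attribution (R1), Owen Baptiste is treated as also owning Dmitri Baptiste's interest in Orion Services GmbH, giving 15% + 54% = 69%.
By parent–child attribution (R1), Owen Baptiste is treated as also owning Dmitri Baptiste's interest in Crosswind Capital LLC, giving 73% + 27% = 100%.
By parent–child attribution (R1), Owen Baptiste is treated as also owning Dmitri Baptiste's interest in Ironwood Foods Inc, giving 63% + 25% = 88%.
By parent–child attribution (R1), Owen Baptiste is treated as owning Dmitri Baptiste's 34% interest in Ridgefield Textiles S.p.A.
Chain via Orion Services GmbH → Cobalt Mining NL (R3): 69% × 66% × 12% = 5.4648% of Ridgefield Textiles S.p.A.
Chain via Crosswind Capital LLC → Quarry Holdings Ltd (R3): 100% × 49% × 22% = 10.78% of Ridgefield Textiles S.p.A.
Chain via Ironwood Foods Inc. → Oakhollow Manufacturing Inc. (R3): 88% × 82% × 21% = 15.1536% of Ridgefield Textiles S.p.A.
Direct interest in Ridgefield Textiles S.p.A: 34%.
Aggregating (R2): 5.4648% + 10.78% + 15.1536% + 34% = 65.3984%.
65.3984% does not exceed the 80% threshold, so Owen is not a related party to Ridgefield Textiles S.p.A.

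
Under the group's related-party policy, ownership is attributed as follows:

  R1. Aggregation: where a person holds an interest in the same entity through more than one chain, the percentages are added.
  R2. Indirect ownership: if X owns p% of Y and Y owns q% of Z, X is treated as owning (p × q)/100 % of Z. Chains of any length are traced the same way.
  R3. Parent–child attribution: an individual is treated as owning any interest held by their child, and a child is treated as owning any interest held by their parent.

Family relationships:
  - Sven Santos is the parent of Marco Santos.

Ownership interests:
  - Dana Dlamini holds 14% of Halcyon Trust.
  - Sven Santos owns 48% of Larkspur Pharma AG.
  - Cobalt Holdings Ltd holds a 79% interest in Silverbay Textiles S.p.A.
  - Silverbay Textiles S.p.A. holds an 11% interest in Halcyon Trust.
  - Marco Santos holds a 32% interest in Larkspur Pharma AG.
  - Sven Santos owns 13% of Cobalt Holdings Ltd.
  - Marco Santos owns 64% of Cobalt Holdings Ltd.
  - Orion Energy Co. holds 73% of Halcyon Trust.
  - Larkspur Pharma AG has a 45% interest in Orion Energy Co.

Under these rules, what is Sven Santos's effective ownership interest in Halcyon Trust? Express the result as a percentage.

By parent–child attribution (R3), Sven Santos is treated as also owning Marco Santos's interest in Larkspur Pharma AG, giving 48% + 32% = 80%.
By parent–child attribution (R3), Sven Santos is treated as also owning Marco Santos's interest in Cobalt Holdings Ltd, giving 13% + 64% = 77%.
Chain via Larkspur Pharma AG → Orion Energy Co. (R2): 80% × 45% × 73% = 26.28% of Halcyon Trust.
Chain via Cobalt Holdings Ltd → Silverbay Textiles S.p.A. (R2): 77% × 79% × 11% = 6.6913% of Halcyon Trust.
Aggregating (R1): 26.28% + 6.6913% = 32.9713%.

32.9713%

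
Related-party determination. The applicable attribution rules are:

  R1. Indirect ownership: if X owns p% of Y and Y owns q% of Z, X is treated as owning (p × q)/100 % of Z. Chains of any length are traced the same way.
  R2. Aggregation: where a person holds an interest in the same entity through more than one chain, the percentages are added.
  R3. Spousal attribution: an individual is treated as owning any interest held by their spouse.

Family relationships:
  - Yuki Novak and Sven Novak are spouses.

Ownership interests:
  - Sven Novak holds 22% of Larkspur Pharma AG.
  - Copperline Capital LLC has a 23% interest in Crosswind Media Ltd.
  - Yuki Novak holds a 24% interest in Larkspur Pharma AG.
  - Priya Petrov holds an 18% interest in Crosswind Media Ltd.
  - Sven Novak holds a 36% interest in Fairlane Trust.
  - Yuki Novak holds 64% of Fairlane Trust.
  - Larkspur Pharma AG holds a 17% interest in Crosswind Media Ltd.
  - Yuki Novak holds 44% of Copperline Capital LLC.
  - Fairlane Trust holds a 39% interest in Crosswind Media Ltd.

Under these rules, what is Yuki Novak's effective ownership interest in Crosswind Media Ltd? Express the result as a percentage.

By spousal attribution (R3), Yuki Novak is treated as also owning Sven Novak's interest in Fairlane Trust, giving 64% + 36% = 100%.
By spousal attribution (R3), Yuki Novak is treated as also owning Sven Novak's interest in Larkspur Pharma AG, giving 24% + 22% = 46%.
Chain via Fairlane Trust (R1): 100% × 39% = 39% of Crosswind Media Ltd.
Chain via Copperline Capital LLC (R1): 44% × 23% = 10.12% of Crosswind Media Ltd.
Chain via Larkspur Pharma AG (R1): 46% × 17% = 7.82% of Crosswind Media Ltd.
Aggregating (R2): 39% + 10.12% + 7.82% = 56.94%.

56.94%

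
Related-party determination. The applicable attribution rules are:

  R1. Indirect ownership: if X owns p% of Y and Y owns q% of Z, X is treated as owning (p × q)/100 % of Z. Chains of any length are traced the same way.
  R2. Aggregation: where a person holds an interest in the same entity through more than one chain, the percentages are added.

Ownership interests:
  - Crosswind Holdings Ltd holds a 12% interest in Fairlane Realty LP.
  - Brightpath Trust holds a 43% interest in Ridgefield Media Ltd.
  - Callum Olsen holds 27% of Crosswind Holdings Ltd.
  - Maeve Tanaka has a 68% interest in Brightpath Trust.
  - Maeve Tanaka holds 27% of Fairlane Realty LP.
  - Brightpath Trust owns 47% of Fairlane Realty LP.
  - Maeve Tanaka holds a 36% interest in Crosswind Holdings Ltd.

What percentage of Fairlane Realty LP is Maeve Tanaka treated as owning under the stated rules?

Chain via Crosswind Holdings Ltd (R1): 36% × 12% = 4.32% of Fairlane Realty LP.
Chain via Brightpath Trust (R1): 68% × 47% = 31.96% of Fairlane Realty LP.
Direct interest in Fairlane Realty LP: 27%.
Aggregating (R2): 4.32% + 31.96% + 27% = 63.28%.

63.28%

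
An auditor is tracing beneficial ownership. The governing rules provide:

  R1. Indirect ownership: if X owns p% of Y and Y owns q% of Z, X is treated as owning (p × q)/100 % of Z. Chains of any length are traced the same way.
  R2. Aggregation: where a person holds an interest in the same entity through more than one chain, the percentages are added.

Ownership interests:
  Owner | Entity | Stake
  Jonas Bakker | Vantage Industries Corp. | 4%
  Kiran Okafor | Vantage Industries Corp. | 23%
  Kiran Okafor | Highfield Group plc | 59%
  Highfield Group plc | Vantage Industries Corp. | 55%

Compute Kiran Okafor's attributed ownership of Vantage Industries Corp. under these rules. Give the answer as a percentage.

Chain via Highfield Group plc (R1): 59% × 55% = 32.45% of Vantage Industries Corp.
Direct interest in Vantage Industries Corp: 23%.
Aggregating (R2): 32.45% + 23% = 55.45%.

55.45%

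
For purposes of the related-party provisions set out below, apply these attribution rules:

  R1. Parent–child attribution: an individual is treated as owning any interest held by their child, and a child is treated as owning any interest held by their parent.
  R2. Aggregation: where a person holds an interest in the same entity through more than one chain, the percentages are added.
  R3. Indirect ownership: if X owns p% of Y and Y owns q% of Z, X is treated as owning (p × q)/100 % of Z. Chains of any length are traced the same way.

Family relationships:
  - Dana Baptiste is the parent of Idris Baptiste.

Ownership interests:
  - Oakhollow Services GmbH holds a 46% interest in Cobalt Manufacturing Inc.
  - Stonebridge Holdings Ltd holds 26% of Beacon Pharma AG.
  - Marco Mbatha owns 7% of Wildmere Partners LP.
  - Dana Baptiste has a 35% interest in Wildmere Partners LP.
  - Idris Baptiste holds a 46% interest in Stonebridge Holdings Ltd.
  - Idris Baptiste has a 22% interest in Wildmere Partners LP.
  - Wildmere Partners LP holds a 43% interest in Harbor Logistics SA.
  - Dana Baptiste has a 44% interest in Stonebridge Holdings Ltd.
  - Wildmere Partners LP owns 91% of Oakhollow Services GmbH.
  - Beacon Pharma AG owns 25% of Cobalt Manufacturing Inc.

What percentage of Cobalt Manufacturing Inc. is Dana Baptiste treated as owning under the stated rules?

29.7102%

By parent–child attribution (R1), Dana Baptiste is treated as also owning Idris Baptiste's interest in Stonebridge Holdings Ltd, giving 44% + 46% = 90%.
By parent–child attribution (R1), Dana Baptiste is treated as also owning Idris Baptiste's interest in Wildmere Partners LP, giving 35% + 22% = 57%.
Chain via Stonebridge Holdings Ltd → Beacon Pharma AG (R3): 90% × 26% × 25% = 5.85% of Cobalt Manufacturing Inc.
Chain via Wildmere Partners LP → Oakhollow Services GmbH (R3): 57% × 91% × 46% = 23.8602% of Cobalt Manufacturing Inc.
Aggregating (R2): 5.85% + 23.8602% = 29.7102%.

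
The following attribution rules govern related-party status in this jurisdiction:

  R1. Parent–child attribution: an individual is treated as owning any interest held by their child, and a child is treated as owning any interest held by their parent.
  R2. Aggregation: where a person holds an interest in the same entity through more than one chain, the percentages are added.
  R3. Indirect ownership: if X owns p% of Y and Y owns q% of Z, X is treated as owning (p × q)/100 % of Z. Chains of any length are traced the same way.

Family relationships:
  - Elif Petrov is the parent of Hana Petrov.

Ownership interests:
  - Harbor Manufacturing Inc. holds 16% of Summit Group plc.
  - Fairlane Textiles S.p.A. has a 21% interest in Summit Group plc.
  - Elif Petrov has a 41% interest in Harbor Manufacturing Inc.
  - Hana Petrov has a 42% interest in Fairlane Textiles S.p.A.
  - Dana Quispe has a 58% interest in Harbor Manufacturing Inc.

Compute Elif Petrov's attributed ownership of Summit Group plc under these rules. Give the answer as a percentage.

By parent–child attribution (R1), Elif Petrov is treated as owning Hana Petrov's 42% interest in Fairlane Textiles S.p.A.
Chain via Harbor Manufacturing Inc. (R3): 41% × 16% = 6.56% of Summit Group plc.
Chain via Fairlane Textiles S.p.A. (R3): 42% × 21% = 8.82% of Summit Group plc.
Aggregating (R2): 6.56% + 8.82% = 15.38%.

15.38%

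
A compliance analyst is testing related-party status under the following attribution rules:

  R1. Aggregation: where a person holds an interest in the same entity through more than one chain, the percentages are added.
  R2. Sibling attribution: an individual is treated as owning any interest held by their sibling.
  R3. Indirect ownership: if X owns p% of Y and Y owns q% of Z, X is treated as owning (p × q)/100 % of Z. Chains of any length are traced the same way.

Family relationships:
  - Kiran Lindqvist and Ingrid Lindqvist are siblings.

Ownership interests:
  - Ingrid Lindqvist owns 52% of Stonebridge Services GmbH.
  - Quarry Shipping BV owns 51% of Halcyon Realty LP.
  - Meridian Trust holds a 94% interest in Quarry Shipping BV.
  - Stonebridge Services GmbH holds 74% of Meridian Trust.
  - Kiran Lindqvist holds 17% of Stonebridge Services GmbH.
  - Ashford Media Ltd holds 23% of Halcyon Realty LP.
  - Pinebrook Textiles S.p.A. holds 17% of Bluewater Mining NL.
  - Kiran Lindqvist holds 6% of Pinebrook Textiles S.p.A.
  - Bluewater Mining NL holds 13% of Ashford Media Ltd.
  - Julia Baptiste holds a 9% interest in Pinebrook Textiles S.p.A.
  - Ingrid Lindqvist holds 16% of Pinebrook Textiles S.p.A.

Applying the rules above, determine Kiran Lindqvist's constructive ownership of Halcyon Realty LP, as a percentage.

By sibling attribution (R2), Kiran Lindqvist is treated as also owning Ingrid Lindqvist's interest in Pinebrook Textiles S.p.A, giving 6% + 16% = 22%.
By sibling attribution (R2), Kiran Lindqvist is treated as also owning Ingrid Lindqvist's interest in Stonebridge Services GmbH, giving 17% + 52% = 69%.
Chain via Pinebrook Textiles S.p.A. → Bluewater Mining NL → Ashford Media Ltd (R3): 22% × 17% × 13% × 23% = 0.111826% of Halcyon Realty LP.
Chain via Stonebridge Services GmbH → Meridian Trust → Quarry Shipping BV (R3): 69% × 74% × 94% × 51% = 24.478164% of Halcyon Realty LP.
Aggregating (R1): 0.111826% + 24.478164% = 24.58999%.

24.58999%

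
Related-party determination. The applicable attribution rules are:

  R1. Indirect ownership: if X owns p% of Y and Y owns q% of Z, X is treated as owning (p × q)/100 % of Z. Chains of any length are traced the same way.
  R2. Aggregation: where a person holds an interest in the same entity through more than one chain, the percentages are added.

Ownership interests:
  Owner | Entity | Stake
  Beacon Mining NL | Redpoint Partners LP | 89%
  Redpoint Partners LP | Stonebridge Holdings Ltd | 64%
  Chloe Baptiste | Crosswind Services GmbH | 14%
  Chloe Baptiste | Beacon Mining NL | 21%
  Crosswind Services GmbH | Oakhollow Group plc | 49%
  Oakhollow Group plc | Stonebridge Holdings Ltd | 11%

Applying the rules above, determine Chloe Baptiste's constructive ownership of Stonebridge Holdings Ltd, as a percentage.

12.7162%

Chain via Beacon Mining NL → Redpoint Partners LP (R1): 21% × 89% × 64% = 11.9616% of Stonebridge Holdings Ltd.
Chain via Crosswind Services GmbH → Oakhollow Group plc (R1): 14% × 49% × 11% = 0.7546% of Stonebridge Holdings Ltd.
Aggregating (R2): 11.9616% + 0.7546% = 12.7162%.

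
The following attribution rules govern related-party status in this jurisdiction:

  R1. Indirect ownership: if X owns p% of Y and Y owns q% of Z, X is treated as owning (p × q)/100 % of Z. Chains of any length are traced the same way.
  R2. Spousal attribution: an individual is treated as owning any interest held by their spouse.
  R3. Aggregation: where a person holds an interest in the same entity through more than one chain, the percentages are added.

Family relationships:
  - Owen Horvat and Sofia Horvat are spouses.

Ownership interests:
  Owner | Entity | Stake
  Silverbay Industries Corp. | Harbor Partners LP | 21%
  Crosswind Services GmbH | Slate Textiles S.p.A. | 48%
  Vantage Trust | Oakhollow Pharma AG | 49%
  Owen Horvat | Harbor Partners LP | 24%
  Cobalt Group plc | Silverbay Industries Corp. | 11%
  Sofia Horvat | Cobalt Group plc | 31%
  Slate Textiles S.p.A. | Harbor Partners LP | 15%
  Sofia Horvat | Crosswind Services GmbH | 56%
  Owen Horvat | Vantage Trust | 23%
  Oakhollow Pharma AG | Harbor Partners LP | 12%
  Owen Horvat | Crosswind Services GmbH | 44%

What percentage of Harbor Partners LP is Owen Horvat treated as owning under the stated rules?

33.2685%

By spousal attribution (R2), Owen Horvat is treated as also owning Sofia Horvat's interest in Crosswind Services GmbH, giving 44% + 56% = 100%.
By spousal attribution (R2), Owen Horvat is treated as owning Sofia Horvat's 31% interest in Cobalt Group plc.
Chain via Crosswind Services GmbH → Slate Textiles S.p.A. (R1): 100% × 48% × 15% = 7.2% of Harbor Partners LP.
Chain via Vantage Trust → Oakhollow Pharma AG (R1): 23% × 49% × 12% = 1.3524% of Harbor Partners LP.
Direct interest in Harbor Partners LP: 24%.
Chain via Cobalt Group plc → Silverbay Industries Corp. (R1): 31% × 11% × 21% = 0.7161% of Harbor Partners LP.
Aggregating (R3): 7.2% + 1.3524% + 24% + 0.7161% = 33.2685%.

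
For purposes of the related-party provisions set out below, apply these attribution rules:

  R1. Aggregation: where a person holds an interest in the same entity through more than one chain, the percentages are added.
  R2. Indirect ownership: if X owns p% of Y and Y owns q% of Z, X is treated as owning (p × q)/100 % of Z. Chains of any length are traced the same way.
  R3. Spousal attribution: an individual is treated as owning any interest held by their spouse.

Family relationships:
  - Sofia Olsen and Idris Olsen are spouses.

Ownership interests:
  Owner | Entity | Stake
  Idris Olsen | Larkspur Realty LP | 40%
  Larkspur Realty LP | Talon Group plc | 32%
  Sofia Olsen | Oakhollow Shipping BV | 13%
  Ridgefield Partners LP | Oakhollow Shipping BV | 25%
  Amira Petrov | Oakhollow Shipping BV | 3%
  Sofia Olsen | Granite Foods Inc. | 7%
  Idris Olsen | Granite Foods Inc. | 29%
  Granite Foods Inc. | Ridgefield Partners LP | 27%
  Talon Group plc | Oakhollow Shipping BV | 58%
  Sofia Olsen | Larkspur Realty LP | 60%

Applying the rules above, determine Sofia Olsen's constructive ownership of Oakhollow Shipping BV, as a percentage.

By spousal attribution (R3), Sofia Olsen is treated as also owning Idris Olsen's interest in Granite Foods Inc, giving 7% + 29% = 36%.
By spousal attribution (R3), Sofia Olsen is treated as also owning Idris Olsen's interest in Larkspur Realty LP, giving 60% + 40% = 100%.
Chain via Granite Foods Inc. → Ridgefield Partners LP (R2): 36% × 27% × 25% = 2.43% of Oakhollow Shipping BV.
Chain via Larkspur Realty LP → Talon Group plc (R2): 100% × 32% × 58% = 18.56% of Oakhollow Shipping BV.
Direct interest in Oakhollow Shipping BV: 13%.
Aggregating (R1): 2.43% + 18.56% + 13% = 33.99%.

33.99%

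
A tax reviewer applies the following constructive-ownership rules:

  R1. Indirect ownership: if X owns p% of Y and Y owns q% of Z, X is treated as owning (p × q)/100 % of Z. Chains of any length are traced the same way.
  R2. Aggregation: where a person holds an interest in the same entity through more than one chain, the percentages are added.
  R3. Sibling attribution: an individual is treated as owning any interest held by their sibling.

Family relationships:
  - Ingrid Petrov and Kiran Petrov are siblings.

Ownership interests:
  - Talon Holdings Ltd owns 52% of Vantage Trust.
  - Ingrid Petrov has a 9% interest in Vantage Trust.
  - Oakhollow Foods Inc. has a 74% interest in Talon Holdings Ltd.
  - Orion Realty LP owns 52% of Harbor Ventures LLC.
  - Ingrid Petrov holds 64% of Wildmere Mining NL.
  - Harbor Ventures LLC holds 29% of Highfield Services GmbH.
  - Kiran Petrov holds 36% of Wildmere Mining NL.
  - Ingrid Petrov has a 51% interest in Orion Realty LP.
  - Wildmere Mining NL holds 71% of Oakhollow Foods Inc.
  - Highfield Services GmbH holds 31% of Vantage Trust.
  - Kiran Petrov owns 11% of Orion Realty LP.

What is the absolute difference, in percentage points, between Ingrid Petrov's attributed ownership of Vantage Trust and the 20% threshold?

By sibling attribution (R3), Ingrid Petrov is treated as also owning Kiran Petrov's interest in Orion Realty LP, giving 51% + 11% = 62%.
By sibling attribution (R3), Ingrid Petrov is treated as also owning Kiran Petrov's interest in Wildmere Mining NL, giving 64% + 36% = 100%.
Chain via Orion Realty LP → Harbor Ventures LLC → Highfield Services GmbH (R1): 62% × 52% × 29% × 31% = 2.898376% of Vantage Trust.
Chain via Wildmere Mining NL → Oakhollow Foods Inc. → Talon Holdings Ltd (R1): 100% × 71% × 74% × 52% = 27.3208% of Vantage Trust.
Direct interest in Vantage Trust: 9%.
Aggregating (R2): 2.898376% + 27.3208% + 9% = 39.219176%.
39.219176% exceeds the 20% threshold by 19.219176 percentage points.

19.219176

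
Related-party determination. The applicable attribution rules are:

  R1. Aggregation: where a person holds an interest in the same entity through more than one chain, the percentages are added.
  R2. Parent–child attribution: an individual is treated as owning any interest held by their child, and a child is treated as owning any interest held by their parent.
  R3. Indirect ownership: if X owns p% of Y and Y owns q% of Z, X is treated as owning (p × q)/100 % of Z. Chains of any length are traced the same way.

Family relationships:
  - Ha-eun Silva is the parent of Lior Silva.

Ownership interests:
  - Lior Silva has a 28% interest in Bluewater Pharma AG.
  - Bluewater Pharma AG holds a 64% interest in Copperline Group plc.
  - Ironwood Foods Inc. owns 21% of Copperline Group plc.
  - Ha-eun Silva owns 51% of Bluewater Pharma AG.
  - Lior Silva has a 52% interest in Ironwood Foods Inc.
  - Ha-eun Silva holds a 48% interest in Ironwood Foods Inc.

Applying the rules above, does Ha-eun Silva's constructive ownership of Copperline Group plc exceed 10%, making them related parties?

Yes

By parent–child attribution (R2), Ha-eun Silva is treated as also owning Lior Silva's interest in Ironwood Foods Inc, giving 48% + 52% = 100%.
By parent–child attribution (R2), Ha-eun Silva is treated as also owning Lior Silva's interest in Bluewater Pharma AG, giving 51% + 28% = 79%.
Chain via Ironwood Foods Inc. (R3): 100% × 21% = 21% of Copperline Group plc.
Chain via Bluewater Pharma AG (R3): 79% × 64% = 50.56% of Copperline Group plc.
Aggregating (R1): 21% + 50.56% = 71.56%.
71.56% exceeds the 10% threshold, so Ha-eun is a related party to Copperline Group plc.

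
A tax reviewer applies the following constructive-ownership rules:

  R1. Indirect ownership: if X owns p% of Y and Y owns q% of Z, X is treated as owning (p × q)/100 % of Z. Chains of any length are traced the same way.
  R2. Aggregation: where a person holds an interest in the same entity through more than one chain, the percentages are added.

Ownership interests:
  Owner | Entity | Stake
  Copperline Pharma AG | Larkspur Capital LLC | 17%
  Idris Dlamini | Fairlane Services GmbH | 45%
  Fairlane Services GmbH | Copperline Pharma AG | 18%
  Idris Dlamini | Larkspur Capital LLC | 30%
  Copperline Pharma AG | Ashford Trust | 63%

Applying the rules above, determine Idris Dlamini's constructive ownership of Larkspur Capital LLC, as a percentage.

Chain via Fairlane Services GmbH → Copperline Pharma AG (R1): 45% × 18% × 17% = 1.377% of Larkspur Capital LLC.
Direct interest in Larkspur Capital LLC: 30%.
Aggregating (R2): 1.377% + 30% = 31.377%.

31.377%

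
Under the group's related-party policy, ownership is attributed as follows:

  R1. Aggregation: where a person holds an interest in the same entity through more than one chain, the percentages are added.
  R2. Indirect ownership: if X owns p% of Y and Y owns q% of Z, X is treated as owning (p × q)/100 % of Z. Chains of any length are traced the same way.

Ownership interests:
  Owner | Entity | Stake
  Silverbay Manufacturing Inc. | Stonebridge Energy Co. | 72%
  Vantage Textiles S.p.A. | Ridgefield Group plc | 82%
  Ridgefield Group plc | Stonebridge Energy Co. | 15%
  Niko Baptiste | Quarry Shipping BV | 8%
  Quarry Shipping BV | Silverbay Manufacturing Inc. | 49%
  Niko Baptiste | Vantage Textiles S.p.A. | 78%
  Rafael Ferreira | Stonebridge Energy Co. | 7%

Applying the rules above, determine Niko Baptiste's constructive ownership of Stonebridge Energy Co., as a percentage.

12.4164%

Chain via Quarry Shipping BV → Silverbay Manufacturing Inc. (R2): 8% × 49% × 72% = 2.8224% of Stonebridge Energy Co.
Chain via Vantage Textiles S.p.A. → Ridgefield Group plc (R2): 78% × 82% × 15% = 9.594% of Stonebridge Energy Co.
Aggregating (R1): 2.8224% + 9.594% = 12.4164%.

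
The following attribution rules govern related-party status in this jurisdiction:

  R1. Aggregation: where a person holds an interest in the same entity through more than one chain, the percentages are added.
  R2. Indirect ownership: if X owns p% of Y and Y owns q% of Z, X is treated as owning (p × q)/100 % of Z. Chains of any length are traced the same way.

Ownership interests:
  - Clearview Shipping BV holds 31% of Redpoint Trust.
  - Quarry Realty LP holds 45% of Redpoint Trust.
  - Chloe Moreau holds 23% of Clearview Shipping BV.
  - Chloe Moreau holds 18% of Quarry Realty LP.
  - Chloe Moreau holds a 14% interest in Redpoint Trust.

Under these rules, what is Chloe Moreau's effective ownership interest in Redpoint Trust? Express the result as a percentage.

29.23%

Chain via Clearview Shipping BV (R2): 23% × 31% = 7.13% of Redpoint Trust.
Chain via Quarry Realty LP (R2): 18% × 45% = 8.1% of Redpoint Trust.
Direct interest in Redpoint Trust: 14%.
Aggregating (R1): 7.13% + 8.1% + 14% = 29.23%.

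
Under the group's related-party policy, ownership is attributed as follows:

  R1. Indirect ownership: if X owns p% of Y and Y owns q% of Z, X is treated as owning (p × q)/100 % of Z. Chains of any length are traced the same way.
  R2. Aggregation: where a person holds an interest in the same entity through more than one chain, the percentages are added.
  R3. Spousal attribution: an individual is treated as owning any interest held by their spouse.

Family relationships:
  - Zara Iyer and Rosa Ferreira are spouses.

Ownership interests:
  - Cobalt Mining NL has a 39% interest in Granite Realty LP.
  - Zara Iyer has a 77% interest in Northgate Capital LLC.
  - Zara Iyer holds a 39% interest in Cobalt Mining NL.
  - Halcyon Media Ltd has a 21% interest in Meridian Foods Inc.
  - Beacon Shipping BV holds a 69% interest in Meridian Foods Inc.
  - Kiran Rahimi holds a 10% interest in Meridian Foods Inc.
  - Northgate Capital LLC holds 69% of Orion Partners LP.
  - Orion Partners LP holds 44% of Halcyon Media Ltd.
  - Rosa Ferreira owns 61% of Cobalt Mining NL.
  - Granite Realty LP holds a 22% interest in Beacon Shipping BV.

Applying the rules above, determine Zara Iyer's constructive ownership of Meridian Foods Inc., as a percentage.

By spousal attribution (R3), Zara Iyer is treated as also owning Rosa Ferreira's interest in Cobalt Mining NL, giving 39% + 61% = 100%.
Chain via Northgate Capital LLC → Orion Partners LP → Halcyon Media Ltd (R1): 77% × 69% × 44% × 21% = 4.909212% of Meridian Foods Inc.
Chain via Cobalt Mining NL → Granite Realty LP → Beacon Shipping BV (R1): 100% × 39% × 22% × 69% = 5.9202% of Meridian Foods Inc.
Aggregating (R2): 4.909212% + 5.9202% = 10.829412%.

10.829412%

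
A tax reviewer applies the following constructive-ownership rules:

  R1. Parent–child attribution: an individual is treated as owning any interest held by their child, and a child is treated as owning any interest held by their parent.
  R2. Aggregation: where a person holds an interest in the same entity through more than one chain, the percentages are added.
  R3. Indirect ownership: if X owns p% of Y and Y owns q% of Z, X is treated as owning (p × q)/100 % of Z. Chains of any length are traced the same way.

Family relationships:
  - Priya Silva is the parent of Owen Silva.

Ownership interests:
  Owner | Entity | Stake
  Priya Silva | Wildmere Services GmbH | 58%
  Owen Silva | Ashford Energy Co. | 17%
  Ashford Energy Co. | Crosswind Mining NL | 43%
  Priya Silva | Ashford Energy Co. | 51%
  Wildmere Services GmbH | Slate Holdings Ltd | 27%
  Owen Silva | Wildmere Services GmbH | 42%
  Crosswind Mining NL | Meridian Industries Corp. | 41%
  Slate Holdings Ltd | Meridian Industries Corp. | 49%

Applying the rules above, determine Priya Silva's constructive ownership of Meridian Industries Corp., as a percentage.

25.2184%

By parent–child attribution (R1), Priya Silva is treated as also owning Owen Silva's interest in Wildmere Services GmbH, giving 58% + 42% = 100%.
By parent–child attribution (R1), Priya Silva is treated as also owning Owen Silva's interest in Ashford Energy Co, giving 51% + 17% = 68%.
Chain via Wildmere Services GmbH → Slate Holdings Ltd (R3): 100% × 27% × 49% = 13.23% of Meridian Industries Corp.
Chain via Ashford Energy Co. → Crosswind Mining NL (R3): 68% × 43% × 41% = 11.9884% of Meridian Industries Corp.
Aggregating (R2): 13.23% + 11.9884% = 25.2184%.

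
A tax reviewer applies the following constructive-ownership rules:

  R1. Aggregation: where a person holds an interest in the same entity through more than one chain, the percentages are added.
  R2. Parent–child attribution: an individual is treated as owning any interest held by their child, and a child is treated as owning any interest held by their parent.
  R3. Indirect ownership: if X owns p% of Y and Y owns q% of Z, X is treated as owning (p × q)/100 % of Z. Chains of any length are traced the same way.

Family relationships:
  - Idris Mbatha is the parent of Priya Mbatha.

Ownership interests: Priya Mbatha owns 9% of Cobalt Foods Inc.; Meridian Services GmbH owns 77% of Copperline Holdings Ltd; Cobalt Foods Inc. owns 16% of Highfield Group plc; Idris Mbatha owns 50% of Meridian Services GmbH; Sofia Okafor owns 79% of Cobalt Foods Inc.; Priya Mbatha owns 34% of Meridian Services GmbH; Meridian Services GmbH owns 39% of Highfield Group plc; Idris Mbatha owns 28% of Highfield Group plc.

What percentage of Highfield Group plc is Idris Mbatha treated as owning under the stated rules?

62.2%

By parent–child attribution (R2), Idris Mbatha is treated as also owning Priya Mbatha's interest in Meridian Services GmbH, giving 50% + 34% = 84%.
By parent–child attribution (R2), Idris Mbatha is treated as owning Priya Mbatha's 9% interest in Cobalt Foods Inc.
Chain via Meridian Services GmbH (R3): 84% × 39% = 32.76% of Highfield Group plc.
Direct interest in Highfield Group plc: 28%.
Chain via Cobalt Foods Inc. (R3): 9% × 16% = 1.44% of Highfield Group plc.
Aggregating (R1): 32.76% + 28% + 1.44% = 62.2%.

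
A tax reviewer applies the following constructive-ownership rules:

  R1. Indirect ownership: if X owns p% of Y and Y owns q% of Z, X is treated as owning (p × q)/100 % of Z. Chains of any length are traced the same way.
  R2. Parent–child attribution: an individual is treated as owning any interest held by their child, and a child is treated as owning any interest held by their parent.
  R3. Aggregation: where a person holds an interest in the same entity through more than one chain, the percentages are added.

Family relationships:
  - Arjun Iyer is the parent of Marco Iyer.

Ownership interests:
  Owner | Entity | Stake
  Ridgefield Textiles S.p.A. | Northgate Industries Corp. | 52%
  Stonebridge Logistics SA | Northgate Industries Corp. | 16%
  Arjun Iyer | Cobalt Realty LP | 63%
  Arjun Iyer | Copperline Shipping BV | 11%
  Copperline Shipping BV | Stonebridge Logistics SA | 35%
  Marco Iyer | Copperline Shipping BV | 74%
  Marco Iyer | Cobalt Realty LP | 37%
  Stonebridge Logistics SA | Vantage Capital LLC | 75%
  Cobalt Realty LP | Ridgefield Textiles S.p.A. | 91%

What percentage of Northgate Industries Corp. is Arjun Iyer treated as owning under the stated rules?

By parent–child attribution (R2), Arjun Iyer is treated as also owning Marco Iyer's interest in Cobalt Realty LP, giving 63% + 37% = 100%.
By parent–child attribution (R2), Arjun Iyer is treated as also owning Marco Iyer's interest in Copperline Shipping BV, giving 11% + 74% = 85%.
Chain via Cobalt Realty LP → Ridgefield Textiles S.p.A. (R1): 100% × 91% × 52% = 47.32% of Northgate Industries Corp.
Chain via Copperline Shipping BV → Stonebridge Logistics SA (R1): 85% × 35% × 16% = 4.76% of Northgate Industries Corp.
Aggregating (R3): 47.32% + 4.76% = 52.08%.

52.08%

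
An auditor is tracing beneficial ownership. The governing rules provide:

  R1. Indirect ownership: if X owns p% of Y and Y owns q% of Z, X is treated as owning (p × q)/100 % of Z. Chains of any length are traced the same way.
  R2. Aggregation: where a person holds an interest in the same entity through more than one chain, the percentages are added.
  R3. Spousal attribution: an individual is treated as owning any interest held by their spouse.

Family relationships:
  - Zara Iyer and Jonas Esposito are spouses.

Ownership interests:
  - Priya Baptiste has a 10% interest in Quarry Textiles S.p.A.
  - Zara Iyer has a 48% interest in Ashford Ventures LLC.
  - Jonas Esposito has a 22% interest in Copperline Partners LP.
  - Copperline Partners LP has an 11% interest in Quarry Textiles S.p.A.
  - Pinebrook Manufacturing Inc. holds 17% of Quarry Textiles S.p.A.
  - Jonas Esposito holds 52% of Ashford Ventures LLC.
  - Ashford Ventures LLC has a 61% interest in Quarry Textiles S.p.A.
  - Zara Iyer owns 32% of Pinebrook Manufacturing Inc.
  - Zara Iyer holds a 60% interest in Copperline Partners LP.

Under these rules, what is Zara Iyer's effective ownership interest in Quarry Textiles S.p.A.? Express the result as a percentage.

75.46%

By spousal attribution (R3), Zara Iyer is treated as also owning Jonas Esposito's interest in Ashford Ventures LLC, giving 48% + 52% = 100%.
By spousal attribution (R3), Zara Iyer is treated as also owning Jonas Esposito's interest in Copperline Partners LP, giving 60% + 22% = 82%.
Chain via Ashford Ventures LLC (R1): 100% × 61% = 61% of Quarry Textiles S.p.A.
Chain via Copperline Partners LP (R1): 82% × 11% = 9.02% of Quarry Textiles S.p.A.
Chain via Pinebrook Manufacturing Inc. (R1): 32% × 17% = 5.44% of Quarry Textiles S.p.A.
Aggregating (R2): 61% + 9.02% + 5.44% = 75.46%.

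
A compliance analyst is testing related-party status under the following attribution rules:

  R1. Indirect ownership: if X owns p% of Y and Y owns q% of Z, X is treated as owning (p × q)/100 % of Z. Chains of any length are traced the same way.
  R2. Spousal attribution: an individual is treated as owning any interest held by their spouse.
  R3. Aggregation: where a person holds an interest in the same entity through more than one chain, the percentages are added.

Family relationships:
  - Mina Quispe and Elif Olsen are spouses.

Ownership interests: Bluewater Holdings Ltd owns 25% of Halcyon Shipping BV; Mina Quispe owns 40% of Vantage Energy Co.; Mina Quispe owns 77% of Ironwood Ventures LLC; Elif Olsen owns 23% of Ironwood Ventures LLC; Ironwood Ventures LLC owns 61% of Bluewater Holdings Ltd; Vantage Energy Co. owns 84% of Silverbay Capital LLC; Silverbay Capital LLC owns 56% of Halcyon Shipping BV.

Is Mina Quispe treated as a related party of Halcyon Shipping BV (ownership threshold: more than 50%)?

No

By spousal attribution (R2), Mina Quispe is treated as also owning Elif Olsen's interest in Ironwood Ventures LLC, giving 77% + 23% = 100%.
Chain via Ironwood Ventures LLC → Bluewater Holdings Ltd (R1): 100% × 61% × 25% = 15.25% of Halcyon Shipping BV.
Chain via Vantage Energy Co. → Silverbay Capital LLC (R1): 40% × 84% × 56% = 18.816% of Halcyon Shipping BV.
Aggregating (R3): 15.25% + 18.816% = 34.066%.
34.066% does not exceed the 50% threshold, so Mina is not a related party to Halcyon Shipping BV.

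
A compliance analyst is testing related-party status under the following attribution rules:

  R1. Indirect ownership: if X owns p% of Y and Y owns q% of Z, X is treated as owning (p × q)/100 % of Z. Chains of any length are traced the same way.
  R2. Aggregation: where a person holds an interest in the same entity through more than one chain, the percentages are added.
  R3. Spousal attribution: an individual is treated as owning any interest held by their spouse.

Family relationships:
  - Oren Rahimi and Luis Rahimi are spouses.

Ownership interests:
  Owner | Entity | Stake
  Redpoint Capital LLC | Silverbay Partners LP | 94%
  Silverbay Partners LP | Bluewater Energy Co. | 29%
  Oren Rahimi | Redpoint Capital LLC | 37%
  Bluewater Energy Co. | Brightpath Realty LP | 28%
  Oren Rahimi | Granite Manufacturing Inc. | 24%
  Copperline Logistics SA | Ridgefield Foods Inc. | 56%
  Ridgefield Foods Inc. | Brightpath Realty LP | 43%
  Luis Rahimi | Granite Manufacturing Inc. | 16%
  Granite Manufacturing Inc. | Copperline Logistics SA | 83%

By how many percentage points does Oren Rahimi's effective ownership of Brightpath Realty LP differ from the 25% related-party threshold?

14.181304

By spousal attribution (R3), Oren Rahimi is treated as also owning Luis Rahimi's interest in Granite Manufacturing Inc, giving 24% + 16% = 40%.
Chain via Redpoint Capital LLC → Silverbay Partners LP → Bluewater Energy Co. (R1): 37% × 94% × 29% × 28% = 2.824136% of Brightpath Realty LP.
Chain via Granite Manufacturing Inc. → Copperline Logistics SA → Ridgefield Foods Inc. (R1): 40% × 83% × 56% × 43% = 7.99456% of Brightpath Realty LP.
Aggregating (R2): 2.824136% + 7.99456% = 10.818696%.
10.818696% falls short of the 25% threshold by 14.181304 percentage points.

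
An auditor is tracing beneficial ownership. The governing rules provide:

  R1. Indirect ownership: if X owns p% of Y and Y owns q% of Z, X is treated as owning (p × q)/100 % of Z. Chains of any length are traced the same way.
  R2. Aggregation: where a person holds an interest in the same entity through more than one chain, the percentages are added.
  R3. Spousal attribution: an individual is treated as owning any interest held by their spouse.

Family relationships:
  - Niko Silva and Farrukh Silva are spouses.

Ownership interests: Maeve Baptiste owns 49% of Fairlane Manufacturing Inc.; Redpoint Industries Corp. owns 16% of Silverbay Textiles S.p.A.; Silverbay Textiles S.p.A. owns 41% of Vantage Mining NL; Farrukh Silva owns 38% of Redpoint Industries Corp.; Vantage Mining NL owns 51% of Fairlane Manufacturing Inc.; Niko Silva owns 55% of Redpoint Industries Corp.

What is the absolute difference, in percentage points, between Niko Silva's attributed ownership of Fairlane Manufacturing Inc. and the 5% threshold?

1.888592

By spousal attribution (R3), Niko Silva is treated as also owning Farrukh Silva's interest in Redpoint Industries Corp, giving 55% + 38% = 93%.
Chain via Redpoint Industries Corp. → Silverbay Textiles S.p.A. → Vantage Mining NL (R1): 93% × 16% × 41% × 51% = 3.111408% of Fairlane Manufacturing Inc.
3.111408% falls short of the 5% threshold by 1.888592 percentage points.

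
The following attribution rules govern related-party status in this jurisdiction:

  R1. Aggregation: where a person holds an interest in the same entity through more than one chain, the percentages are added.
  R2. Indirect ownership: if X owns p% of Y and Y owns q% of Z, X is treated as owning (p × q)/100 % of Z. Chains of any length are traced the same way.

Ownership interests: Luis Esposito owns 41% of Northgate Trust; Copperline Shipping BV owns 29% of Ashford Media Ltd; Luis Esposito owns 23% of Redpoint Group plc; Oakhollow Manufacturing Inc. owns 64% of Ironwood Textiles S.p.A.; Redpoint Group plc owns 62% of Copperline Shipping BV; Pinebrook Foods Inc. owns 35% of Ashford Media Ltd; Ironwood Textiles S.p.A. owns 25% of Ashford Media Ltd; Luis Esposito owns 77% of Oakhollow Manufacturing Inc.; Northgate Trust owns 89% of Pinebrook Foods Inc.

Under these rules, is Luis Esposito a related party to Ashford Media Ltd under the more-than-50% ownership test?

Chain via Oakhollow Manufacturing Inc. → Ironwood Textiles S.p.A. (R2): 77% × 64% × 25% = 12.32% of Ashford Media Ltd.
Chain via Redpoint Group plc → Copperline Shipping BV (R2): 23% × 62% × 29% = 4.1354% of Ashford Media Ltd.
Chain via Northgate Trust → Pinebrook Foods Inc. (R2): 41% × 89% × 35% = 12.7715% of Ashford Media Ltd.
Aggregating (R1): 12.32% + 4.1354% + 12.7715% = 29.2269%.
29.2269% does not exceed the 50% threshold, so Luis is not a related party to Ashford Media Ltd.

No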